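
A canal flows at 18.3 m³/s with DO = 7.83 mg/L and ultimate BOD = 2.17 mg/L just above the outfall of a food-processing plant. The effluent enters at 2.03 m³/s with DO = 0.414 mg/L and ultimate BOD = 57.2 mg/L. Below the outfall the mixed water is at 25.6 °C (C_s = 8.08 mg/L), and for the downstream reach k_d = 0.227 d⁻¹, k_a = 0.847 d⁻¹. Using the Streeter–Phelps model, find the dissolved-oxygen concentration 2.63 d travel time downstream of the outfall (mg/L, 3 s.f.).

DO ≈ 6.73 mg/L

Mixed DO = (18.3×7.83 + 2.03×0.414)/(18.3+2.03) = 144.1/20.33 = 7.089 mg/L.
Mixed L₀ = (18.3×2.17 + 2.03×57.2)/(20.33) = 155.8/20.33 = 7.665 mg/L.
Initial deficit D₀ = C_s − DO₀ = 8.08 − 7.089 = 0.9905 mg/L.
D(2.63) = [0.227×7.665/(0.847−0.227)](e^(−0.227×2.63) − e^(−0.847×2.63)) + 0.9905 e^(−0.847×2.63)
= 2.806 × (0.5505 − 0.1078) + 0.9905 × 0.1078 = 1.349 mg/L.
DO = 8.08 − 1.349 = 6.731 mg/L.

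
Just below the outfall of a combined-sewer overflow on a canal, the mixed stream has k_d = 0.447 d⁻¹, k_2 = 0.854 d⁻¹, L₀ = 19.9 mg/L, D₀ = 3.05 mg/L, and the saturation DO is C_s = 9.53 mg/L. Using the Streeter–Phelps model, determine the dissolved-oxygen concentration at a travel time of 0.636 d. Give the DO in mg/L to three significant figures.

k_d L₀/(k_2−k_d) = 0.447×19.9/(0.854−0.447) = 8.895/0.4070 = 21.86 mg/L.
e^(−k_d t) = e^(−0.447×0.6360) = 0.7525; e^(−k_2 t) = e^(−0.854×0.6360) = 0.5809.
D = 21.86 × (0.7525 − 0.5809) + 3.05 × 0.5809 = 3.751 + 1.772 = 5.523 mg/L.
DO = C_s − D = 9.53 − 5.523 = 4.007 mg/L.

DO ≈ 4.01 mg/L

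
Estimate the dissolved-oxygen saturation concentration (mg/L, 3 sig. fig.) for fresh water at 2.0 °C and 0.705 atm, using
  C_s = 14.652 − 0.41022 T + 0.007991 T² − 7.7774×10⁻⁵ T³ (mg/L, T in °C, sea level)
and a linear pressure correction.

C_s ≈ 9.77 mg/L

At sea level: C_s = 14.652 − 0.41022×2.0 + 0.007991×2.0² − 7.7774×10⁻⁵×2.0³ = 13.86 mg/L.
Pressure correction: C_s' = 13.86 × 0.705 = 9.773 mg/L.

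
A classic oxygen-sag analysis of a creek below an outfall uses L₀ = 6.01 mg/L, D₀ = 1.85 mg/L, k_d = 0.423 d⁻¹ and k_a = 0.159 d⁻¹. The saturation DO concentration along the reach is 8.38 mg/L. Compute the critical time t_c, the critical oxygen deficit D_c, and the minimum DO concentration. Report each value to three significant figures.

t_c ≈ 3.04 d; D_c ≈ 4.42 mg/L; min DO ≈ 3.96 mg/L

At the critical point dD/dt = 0, so k_d L₀ e^(−k_d t) = k_a D. Substituting D(t) from the Streeter–Phelps equation and solving for t gives
t_c = ln[(k_a/k_d)(1 − D₀(k_a−k_d)/(k_d L₀))] / (k_a−k_d).
Here k_a−k_d = -0.2640 d⁻¹ and 1 − D₀(k_a−k_d)/(k_d L₀) = 1 − 1.85×-0.2640/(0.423×6.01) = 1.192, so
t_c = ln(0.3759 × 1.192) / -0.2640 = -0.8027 / -0.2640 = 3.041 d.
D_c = (k_d/k_a) L₀ e^(−k_d t_c) = (0.423/0.159) × 6.01 × e^(−0.423×3.041) = 2.660 × 6.01 × 0.2763 = 4.418 mg/L.
Minimum DO = C_s − D_c = 8.38 − 4.418 = 3.962 mg/L.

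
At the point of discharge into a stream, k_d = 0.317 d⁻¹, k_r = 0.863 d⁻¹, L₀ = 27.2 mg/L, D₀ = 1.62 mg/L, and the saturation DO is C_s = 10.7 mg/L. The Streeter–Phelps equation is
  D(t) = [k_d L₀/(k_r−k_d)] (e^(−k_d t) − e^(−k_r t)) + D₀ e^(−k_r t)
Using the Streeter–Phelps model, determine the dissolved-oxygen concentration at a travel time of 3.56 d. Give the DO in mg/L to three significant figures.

k_d L₀/(k_r−k_d) = 0.317×27.2/(0.863−0.317) = 8.622/0.5460 = 15.79 mg/L.
e^(−k_d t) = e^(−0.317×3.560) = 0.3235; e^(−k_r t) = e^(−0.863×3.560) = 0.04632.
D = 15.79 × (0.3235 − 0.04632) + 1.62 × 0.04632 = 4.377 + 0.07503 = 4.452 mg/L.
DO = C_s − D = 10.7 − 4.452 = 6.248 mg/L.

DO ≈ 6.25 mg/L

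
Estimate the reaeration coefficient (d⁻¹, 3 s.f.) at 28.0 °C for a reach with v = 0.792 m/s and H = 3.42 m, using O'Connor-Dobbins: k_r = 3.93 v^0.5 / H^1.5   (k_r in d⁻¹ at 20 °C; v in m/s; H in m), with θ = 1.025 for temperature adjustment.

k_r ≈ 0.674 d⁻¹

k_r(20) = 3.93 × 0.792^0.5 / 3.42^1.5 = 3.93 × 0.8899 / 6.325 = 0.5530 d⁻¹.
k_r(28.0) = 0.5530 × 1.025^(28.0−20) = 0.5530 × 1.218 = 0.6738 d⁻¹.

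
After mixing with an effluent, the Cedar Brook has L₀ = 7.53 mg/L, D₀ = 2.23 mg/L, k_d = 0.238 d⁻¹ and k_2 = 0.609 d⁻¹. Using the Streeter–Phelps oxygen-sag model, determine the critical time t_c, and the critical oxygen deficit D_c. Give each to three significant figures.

t_c ≈ 0.863 d; D_c ≈ 2.40 mg/L

t_c = [1/(k_2−k_d)] ln[(k_2/k_d)(1 − D₀(k_2−k_d)/(k_d L₀))]
= [1/(0.609−0.238)] ln[(0.609/0.238)(1 − 2.23×0.3710/(0.238×7.53))]
= (1/0.3710) ln[2.559 × 0.5384] = 2.695 × ln(1.378) = 2.695 × 0.3203 = 0.8634 d.
L(t_c) = L₀ e^(−k_d t_c) = 7.53 × 0.8143 = 6.131 mg/L, and at the critical point k_2 D_c = k_d L, so D_c = (0.238/0.609) × 6.131 = 2.396 mg/L.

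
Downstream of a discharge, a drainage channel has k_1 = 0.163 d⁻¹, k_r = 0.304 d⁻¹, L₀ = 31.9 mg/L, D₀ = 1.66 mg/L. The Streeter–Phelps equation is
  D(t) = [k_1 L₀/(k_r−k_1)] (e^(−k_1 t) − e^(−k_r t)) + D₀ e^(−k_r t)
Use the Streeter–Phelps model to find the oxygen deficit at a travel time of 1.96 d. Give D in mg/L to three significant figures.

k_1 L₀/(k_r−k_1) = 0.163×31.9/(0.304−0.163) = 5.200/0.1410 = 36.88 mg/L.
e^(−k_1 t) = e^(−0.163×1.960) = 0.7265; e^(−k_r t) = e^(−0.304×1.960) = 0.5511.
D = 36.88 × (0.7265 − 0.5511) + 1.66 × 0.5511 = 6.469 + 0.9148 = 7.384 mg/L.

D ≈ 7.38 mg/L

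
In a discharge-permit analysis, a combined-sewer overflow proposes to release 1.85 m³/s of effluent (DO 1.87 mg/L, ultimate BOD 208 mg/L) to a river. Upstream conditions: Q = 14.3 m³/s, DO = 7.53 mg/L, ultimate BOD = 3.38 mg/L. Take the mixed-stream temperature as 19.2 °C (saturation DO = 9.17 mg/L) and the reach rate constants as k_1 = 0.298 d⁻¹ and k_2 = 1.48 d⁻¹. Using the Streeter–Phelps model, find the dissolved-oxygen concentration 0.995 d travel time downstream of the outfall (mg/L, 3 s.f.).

DO ≈ 5.17 mg/L

Mixed DO = (14.3×7.53 + 1.85×1.87)/(14.3+1.85) = 111.1/16.15 = 6.882 mg/L.
Mixed L₀ = (14.3×3.38 + 1.85×208)/(16.15) = 433.1/16.15 = 26.82 mg/L.
Initial deficit D₀ = C_s − DO₀ = 9.17 − 6.882 = 2.288 mg/L.
D(0.995) = [0.298×26.82/(1.48−0.298)](e^(−0.298×0.995) − e^(−1.48×0.995)) + 2.288 e^(−1.48×0.995)
= 6.762 × (0.7434 − 0.2293) + 2.288 × 0.2293 = 4.001 mg/L.
DO = 9.17 − 4.001 = 5.169 mg/L.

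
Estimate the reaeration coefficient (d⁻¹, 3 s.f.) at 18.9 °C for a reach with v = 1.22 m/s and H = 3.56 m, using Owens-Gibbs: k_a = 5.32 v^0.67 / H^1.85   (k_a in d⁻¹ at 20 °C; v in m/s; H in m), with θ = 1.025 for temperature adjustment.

k_a ≈ 0.565 d⁻¹

k_a(20) = 5.32 × 1.22^0.67 / 3.56^1.85 = 5.32 × 1.143 / 10.48 = 0.5802 d⁻¹.
k_a(18.9) = 0.5802 × 1.025^(18.9−20) = 0.5802 × 0.9732 = 0.5647 d⁻¹.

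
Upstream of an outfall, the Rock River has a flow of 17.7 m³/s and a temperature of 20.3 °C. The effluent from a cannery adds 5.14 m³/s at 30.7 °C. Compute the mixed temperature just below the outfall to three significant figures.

22.6 °C

Flow-weighted mixing: C = (Q_r C_r + Q_w C_w)/(Q_r + Q_w)
= (17.7×20.3 + 5.14×30.7)/(17.7 + 5.14) = 517.1/22.84 = 22.64 °C.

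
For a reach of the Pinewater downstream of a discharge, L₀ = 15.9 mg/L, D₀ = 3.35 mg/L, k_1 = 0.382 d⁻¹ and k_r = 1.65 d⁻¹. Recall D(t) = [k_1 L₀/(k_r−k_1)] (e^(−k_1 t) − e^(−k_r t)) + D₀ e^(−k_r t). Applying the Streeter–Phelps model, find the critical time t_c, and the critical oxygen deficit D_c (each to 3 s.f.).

t_c ≈ 0.206 d; D_c ≈ 3.40 mg/L

With k_r/k_1 = 4.319 and 1 − D₀(k_r−k_1)/(k_1 L₀) = 0.3006,
t_c = ln(4.319 × 0.3006) / (1.65 − 0.382) = ln(1.299) / 1.268 = 0.2613/1.268 = 0.2060 d.
L(t_c) = L₀ e^(−k_1 t_c) = 15.9 × 0.9243 = 14.70 mg/L, and at the critical point k_r D_c = k_1 L, so D_c = (0.382/1.65) × 14.70 = 3.402 mg/L.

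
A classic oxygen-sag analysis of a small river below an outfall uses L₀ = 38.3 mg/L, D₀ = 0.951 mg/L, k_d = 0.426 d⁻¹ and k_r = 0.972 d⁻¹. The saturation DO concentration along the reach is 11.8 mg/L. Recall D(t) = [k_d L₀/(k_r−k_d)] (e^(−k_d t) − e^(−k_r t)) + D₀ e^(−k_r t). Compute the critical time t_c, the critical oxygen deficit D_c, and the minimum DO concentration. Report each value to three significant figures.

With k_r/k_d = 2.282 and 1 − D₀(k_r−k_d)/(k_d L₀) = 0.9682,
t_c = ln(2.282 × 0.9682) / (0.972 − 0.426) = ln(2.209) / 0.5460 = 0.7926/0.5460 = 1.452 d.
D_c = (k_d/k_r) L₀ e^(−k_d t_c) = (0.426/0.972) × 38.3 × e^(−0.426×1.452) = 0.4383 × 38.3 × 0.5388 = 9.044 mg/L.
Minimum DO = C_s − D_c = 11.8 − 9.044 = 2.756 mg/L.

t_c ≈ 1.45 d; D_c ≈ 9.04 mg/L; min DO ≈ 2.76 mg/L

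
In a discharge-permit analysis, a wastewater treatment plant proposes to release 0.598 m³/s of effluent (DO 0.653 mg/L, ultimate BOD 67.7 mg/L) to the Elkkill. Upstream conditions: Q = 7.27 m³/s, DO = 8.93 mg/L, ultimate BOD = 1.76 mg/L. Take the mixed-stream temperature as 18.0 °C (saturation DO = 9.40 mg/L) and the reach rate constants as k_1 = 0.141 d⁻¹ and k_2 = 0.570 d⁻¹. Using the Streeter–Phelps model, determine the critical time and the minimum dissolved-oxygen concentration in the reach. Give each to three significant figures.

t_c ≈ 1.67 d; minimum DO ≈ 8.08 mg/L

Mixed DO = (7.27×8.93 + 0.598×0.653)/(7.27+0.598) = 65.31/7.868 = 8.301 mg/L.
Mixed L₀ = (7.27×1.76 + 0.598×67.7)/(7.868) = 53.28/7.868 = 6.772 mg/L.
Initial deficit D₀ = C_s − DO₀ = 9.40 − 8.301 = 1.099 mg/L.
t_c = (1/0.4290) ln[(0.570/0.141)(1 − 1.099×0.4290/(0.141×6.772))] = 2.331 × ln(2.046) = 1.669 d.
D_c = (0.141/0.570) × 6.772 × e^(−0.141×1.669) = 0.2474 × 6.772 × 0.7903 = 1.324 mg/L.
Minimum DO = 9.40 − 1.324 = 8.076 mg/L.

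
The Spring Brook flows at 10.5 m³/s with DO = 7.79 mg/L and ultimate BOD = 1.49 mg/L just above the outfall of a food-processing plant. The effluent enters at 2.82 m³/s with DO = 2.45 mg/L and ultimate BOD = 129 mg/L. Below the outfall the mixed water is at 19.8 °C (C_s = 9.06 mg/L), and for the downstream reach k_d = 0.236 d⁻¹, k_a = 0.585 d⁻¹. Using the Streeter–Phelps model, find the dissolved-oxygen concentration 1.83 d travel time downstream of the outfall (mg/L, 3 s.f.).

DO ≈ 2.33 mg/L

Mixed DO = (10.5×7.79 + 2.82×2.45)/(10.5+2.82) = 88.70/13.32 = 6.659 mg/L.
Mixed L₀ = (10.5×1.49 + 2.82×129)/(13.32) = 379.4/13.32 = 28.49 mg/L.
Initial deficit D₀ = C_s − DO₀ = 9.06 − 6.659 = 2.401 mg/L.
D(1.83) = [0.236×28.49/(0.585−0.236)](e^(−0.236×1.83) − e^(−0.585×1.83)) + 2.401 e^(−0.585×1.83)
= 19.26 × (0.6493 − 0.3428) + 2.401 × 0.3428 = 6.726 mg/L.
DO = 9.06 − 6.726 = 2.334 mg/L.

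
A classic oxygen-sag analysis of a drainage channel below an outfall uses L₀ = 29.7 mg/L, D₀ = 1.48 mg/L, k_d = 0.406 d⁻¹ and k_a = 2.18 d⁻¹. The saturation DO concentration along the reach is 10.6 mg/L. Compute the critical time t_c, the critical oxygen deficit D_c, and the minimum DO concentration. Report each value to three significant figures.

t_c ≈ 0.809 d; D_c ≈ 3.98 mg/L; min DO ≈ 6.62 mg/L

With k_a/k_d = 5.369 and 1 − D₀(k_a−k_d)/(k_d L₀) = 0.7823,
t_c = ln(5.369 × 0.7823) / (2.18 − 0.406) = ln(4.200) / 1.774 = 1.435/1.774 = 0.8090 d.
L(t_c) = L₀ e^(−k_d t_c) = 29.7 × 0.7200 = 21.39 mg/L, and at the critical point k_a D_c = k_d L, so D_c = (0.406/2.18) × 21.39 = 3.983 mg/L.
Minimum DO = C_s − D_c = 10.6 − 3.983 = 6.617 mg/L.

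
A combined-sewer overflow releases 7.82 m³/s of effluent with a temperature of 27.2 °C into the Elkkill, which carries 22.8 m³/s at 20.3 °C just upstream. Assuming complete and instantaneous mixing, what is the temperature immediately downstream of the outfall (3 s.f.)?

Flow-weighted mixing: C = (Q_r C_r + Q_w C_w)/(Q_r + Q_w)
= (22.8×20.3 + 7.82×27.2)/(22.8 + 7.82) = 675.5/30.62 = 22.06 °C.

22.1 °C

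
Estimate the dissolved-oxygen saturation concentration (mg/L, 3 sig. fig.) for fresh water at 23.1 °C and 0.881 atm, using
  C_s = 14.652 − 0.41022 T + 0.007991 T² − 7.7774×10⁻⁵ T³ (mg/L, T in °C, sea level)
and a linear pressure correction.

At sea level: C_s = 14.652 − 0.41022×23.1 + 0.007991×23.1² − 7.7774×10⁻⁵×23.1³ = 8.481 mg/L.
Pressure correction: C_s' = 8.481 × 0.881 = 7.472 mg/L.

C_s ≈ 7.47 mg/L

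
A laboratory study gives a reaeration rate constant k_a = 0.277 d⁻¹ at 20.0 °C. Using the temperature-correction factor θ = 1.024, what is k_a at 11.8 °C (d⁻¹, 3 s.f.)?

k_a(T₂) = k_a(T₁) · θ^(T₂−T₁) = 0.277 × 1.024^(11.8−20.0)
= 0.277 × 1.024^-8.20 = 0.277 × 0.8233 = 0.2280 d⁻¹.

k_a ≈ 0.228 d⁻¹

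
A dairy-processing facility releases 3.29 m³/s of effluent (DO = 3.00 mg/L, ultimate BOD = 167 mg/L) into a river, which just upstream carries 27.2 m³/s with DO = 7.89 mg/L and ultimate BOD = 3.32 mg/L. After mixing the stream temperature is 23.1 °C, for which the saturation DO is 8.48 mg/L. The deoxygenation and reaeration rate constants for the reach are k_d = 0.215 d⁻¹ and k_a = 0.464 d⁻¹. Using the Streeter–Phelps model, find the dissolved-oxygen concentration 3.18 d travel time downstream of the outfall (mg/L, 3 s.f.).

DO ≈ 3.22 mg/L

Mixed DO = (27.2×7.89 + 3.29×3.00)/(27.2+3.29) = 224.5/30.49 = 7.362 mg/L.
Mixed L₀ = (27.2×3.32 + 3.29×167)/(30.49) = 639.7/30.49 = 20.98 mg/L.
Initial deficit D₀ = C_s − DO₀ = 8.48 − 7.362 = 1.118 mg/L.
D(3.18) = [0.215×20.98/(0.464−0.215)](e^(−0.215×3.18) − e^(−0.464×3.18)) + 1.118 e^(−0.464×3.18)
= 18.12 × (0.5047 − 0.2287) + 1.118 × 0.2287 = 5.257 mg/L.
DO = 8.48 − 5.257 = 3.223 mg/L.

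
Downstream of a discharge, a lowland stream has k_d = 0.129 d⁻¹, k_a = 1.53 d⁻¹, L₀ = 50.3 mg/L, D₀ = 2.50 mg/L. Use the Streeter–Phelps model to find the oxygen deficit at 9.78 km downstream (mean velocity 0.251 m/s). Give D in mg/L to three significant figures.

Travel time t = x/v = 9.78 km / (0.251 m/s) = 9780 m / 0.251 m/s = 38960 s = 0.4510 d.
k_d L₀/(k_a−k_d) = 0.129×50.3/(1.53−0.129) = 6.489/1.401 = 4.631 mg/L.
e^(−k_d t) = e^(−0.129×0.4510) = 0.9435; e^(−k_a t) = e^(−1.53×0.4510) = 0.5016.
D = 4.631 × (0.9435 − 0.5016) + 2.50 × 0.5016 = 2.047 + 1.254 = 3.301 mg/L.

D ≈ 3.30 mg/L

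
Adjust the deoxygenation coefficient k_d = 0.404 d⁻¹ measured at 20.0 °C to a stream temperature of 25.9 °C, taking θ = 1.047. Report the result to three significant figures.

k_d ≈ 0.530 d⁻¹

k_d(T₂) = k_d(T₁) · θ^(T₂−T₁) = 0.404 × 1.047^(25.9−20.0)
= 0.404 × 1.047^5.90 = 0.404 × 1.311 = 0.5297 d⁻¹.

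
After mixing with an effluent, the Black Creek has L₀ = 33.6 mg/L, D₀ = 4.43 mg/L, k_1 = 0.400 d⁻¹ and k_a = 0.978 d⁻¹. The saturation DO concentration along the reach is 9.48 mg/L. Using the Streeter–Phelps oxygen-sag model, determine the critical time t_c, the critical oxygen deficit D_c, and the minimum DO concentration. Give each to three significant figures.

t_c ≈ 1.18 d; D_c ≈ 8.57 mg/L; min DO ≈ 0.912 mg/L

At the critical point dD/dt = 0, so k_1 L₀ e^(−k_1 t) = k_a D. Substituting D(t) from the Streeter–Phelps equation and solving for t gives
t_c = ln[(k_a/k_1)(1 − D₀(k_a−k_1)/(k_1 L₀))] / (k_a−k_1).
Here k_a−k_1 = 0.5780 d⁻¹ and 1 − D₀(k_a−k_1)/(k_1 L₀) = 1 − 4.43×0.5780/(0.400×33.6) = 0.8095, so
t_c = ln(2.445 × 0.8095) / 0.5780 = 0.6827 / 0.5780 = 1.181 d.
D_c = (k_1/k_a) L₀ e^(−k_1 t_c) = (0.400/0.978) × 33.6 × e^(−0.400×1.181) = 0.4090 × 33.6 × 0.6235 = 8.568 mg/L.
Minimum DO = C_s − D_c = 9.48 − 8.568 = 0.9120 mg/L.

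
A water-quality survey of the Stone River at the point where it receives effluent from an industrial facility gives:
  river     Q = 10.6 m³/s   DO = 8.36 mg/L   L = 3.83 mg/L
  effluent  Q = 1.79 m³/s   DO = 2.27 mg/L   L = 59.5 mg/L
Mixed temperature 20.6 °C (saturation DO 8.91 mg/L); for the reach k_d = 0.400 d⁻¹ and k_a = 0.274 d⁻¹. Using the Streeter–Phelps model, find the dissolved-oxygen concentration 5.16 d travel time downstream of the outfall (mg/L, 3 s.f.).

Mixed DO = (10.6×8.36 + 1.79×2.27)/(10.6+1.79) = 92.68/12.39 = 7.480 mg/L.
Mixed L₀ = (10.6×3.83 + 1.79×59.5)/(12.39) = 147.1/12.39 = 11.87 mg/L.
Initial deficit D₀ = C_s − DO₀ = 8.91 − 7.480 = 1.430 mg/L.
D(5.16) = [0.400×11.87/(0.274−0.400)](e^(−0.400×5.16) − e^(−0.274×5.16)) + 1.430 e^(−0.274×5.16)
= -37.69 × (0.1269 − 0.2432) + 1.430 × 0.2432 = 4.730 mg/L.
DO = 8.91 − 4.730 = 4.180 mg/L.

DO ≈ 4.18 mg/L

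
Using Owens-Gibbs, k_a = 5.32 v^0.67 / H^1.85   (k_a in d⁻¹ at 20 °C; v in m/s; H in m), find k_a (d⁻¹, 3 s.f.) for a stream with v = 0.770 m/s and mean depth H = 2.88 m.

k_a ≈ 0.631 d⁻¹

k_a = 5.32 × 0.770^0.67 / 2.88^1.85 = 5.32 × 0.8394 / 7.077 = 0.6309 d⁻¹.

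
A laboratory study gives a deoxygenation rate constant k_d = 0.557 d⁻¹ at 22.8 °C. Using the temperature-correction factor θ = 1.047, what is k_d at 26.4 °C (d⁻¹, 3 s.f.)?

k_d ≈ 0.657 d⁻¹

k_d(T₂) = k_d(T₁) · θ^(T₂−T₁) = 0.557 × 1.047^(26.4−22.8)
= 0.557 × 1.047^3.60 = 0.557 × 1.180 = 0.6571 d⁻¹.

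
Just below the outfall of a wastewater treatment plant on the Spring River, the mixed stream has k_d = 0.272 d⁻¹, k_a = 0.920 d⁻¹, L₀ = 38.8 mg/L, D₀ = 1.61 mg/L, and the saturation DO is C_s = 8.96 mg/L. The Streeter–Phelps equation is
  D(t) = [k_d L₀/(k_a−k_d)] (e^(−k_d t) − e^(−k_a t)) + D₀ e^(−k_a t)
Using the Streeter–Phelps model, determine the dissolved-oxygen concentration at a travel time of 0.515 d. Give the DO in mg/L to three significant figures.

DO ≈ 3.94 mg/L

k_d L₀/(k_a−k_d) = 0.272×38.8/(0.920−0.272) = 10.55/0.6480 = 16.29 mg/L.
e^(−k_d t) = e^(−0.272×0.5150) = 0.8693; e^(−k_a t) = e^(−0.920×0.5150) = 0.6226.
D = 16.29 × (0.8693 − 0.6226) + 1.61 × 0.6226 = 4.017 + 1.002 = 5.020 mg/L.
DO = C_s − D = 8.96 − 5.020 = 3.940 mg/L.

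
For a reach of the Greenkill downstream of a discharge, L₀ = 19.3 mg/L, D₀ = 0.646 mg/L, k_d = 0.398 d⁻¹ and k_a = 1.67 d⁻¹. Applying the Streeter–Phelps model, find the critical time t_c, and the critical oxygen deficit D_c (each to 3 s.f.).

t_c ≈ 1.04 d; D_c ≈ 3.04 mg/L

At the critical point dD/dt = 0, so k_d L₀ e^(−k_d t) = k_a D. Substituting D(t) from the Streeter–Phelps equation and solving for t gives
t_c = ln[(k_a/k_d)(1 − D₀(k_a−k_d)/(k_d L₀))] / (k_a−k_d).
Here k_a−k_d = 1.272 d⁻¹ and 1 − D₀(k_a−k_d)/(k_d L₀) = 1 − 0.646×1.272/(0.398×19.3) = 0.8930, so
t_c = ln(4.196 × 0.8930) / 1.272 = 1.321 / 1.272 = 1.039 d.
L(t_c) = L₀ e^(−k_d t_c) = 19.3 × 0.6614 = 12.77 mg/L, and at the critical point k_a D_c = k_d L, so D_c = (0.398/1.67) × 12.77 = 3.042 mg/L.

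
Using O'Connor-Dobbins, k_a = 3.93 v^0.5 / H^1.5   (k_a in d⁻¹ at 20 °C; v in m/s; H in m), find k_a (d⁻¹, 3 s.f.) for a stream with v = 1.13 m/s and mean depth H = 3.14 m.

k_a = 3.93 × 1.13^0.5 / 3.14^1.5 = 3.93 × 1.063 / 5.564 = 0.7508 d⁻¹.

k_a ≈ 0.751 d⁻¹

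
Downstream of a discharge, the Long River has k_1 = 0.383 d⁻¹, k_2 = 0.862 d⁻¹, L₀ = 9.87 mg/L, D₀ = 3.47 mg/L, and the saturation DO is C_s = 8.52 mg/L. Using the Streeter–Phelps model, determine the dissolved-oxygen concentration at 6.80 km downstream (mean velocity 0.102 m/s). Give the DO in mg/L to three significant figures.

Travel time t = x/v = 6.80 km / (0.102 m/s) = 6800 m / 0.102 m/s = 66670 s = 0.7716 d.
k_1 L₀/(k_2−k_1) = 0.383×9.87/(0.862−0.383) = 3.780/0.4790 = 7.892 mg/L.
e^(−k_1 t) = e^(−0.383×0.7716) = 0.7441; e^(−k_2 t) = e^(−0.862×0.7716) = 0.5142.
D = 7.892 × (0.7441 − 0.5142) + 3.47 × 0.5142 = 1.815 + 1.784 = 3.599 mg/L.
DO = C_s − D = 8.52 − 3.599 = 4.921 mg/L.

DO ≈ 4.92 mg/L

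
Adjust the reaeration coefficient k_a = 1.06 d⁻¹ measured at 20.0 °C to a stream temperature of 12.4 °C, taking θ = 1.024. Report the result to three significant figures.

k_a ≈ 0.885 d⁻¹

k_a(T₂) = k_a(T₁) · θ^(T₂−T₁) = 1.06 × 1.024^(12.4−20.0)
= 1.06 × 1.024^-7.60 = 1.06 × 0.8351 = 0.8852 d⁻¹.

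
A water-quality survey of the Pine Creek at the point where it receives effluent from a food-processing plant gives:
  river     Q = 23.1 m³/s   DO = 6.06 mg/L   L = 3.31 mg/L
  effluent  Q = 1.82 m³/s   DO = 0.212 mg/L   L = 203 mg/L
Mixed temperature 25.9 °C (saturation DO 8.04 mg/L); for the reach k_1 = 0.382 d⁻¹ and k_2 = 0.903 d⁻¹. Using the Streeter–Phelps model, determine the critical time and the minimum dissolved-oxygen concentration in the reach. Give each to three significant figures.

t_c ≈ 1.26 d; minimum DO ≈ 3.37 mg/L

Mixed DO = (23.1×6.06 + 1.82×0.212)/(23.1+1.82) = 140.4/24.92 = 5.633 mg/L.
Mixed L₀ = (23.1×3.31 + 1.82×203)/(24.92) = 445.9/24.92 = 17.89 mg/L.
Initial deficit D₀ = C_s − DO₀ = 8.04 − 5.633 = 2.407 mg/L.
t_c = (1/0.5210) ln[(0.903/0.382)(1 − 2.407×0.5210/(0.382×17.89))] = 1.919 × ln(1.930) = 1.262 d.
D_c = (0.382/0.903) × 17.89 × e^(−0.382×1.262) = 0.4230 × 17.89 × 0.6174 = 4.674 mg/L.
Minimum DO = 8.04 − 4.674 = 3.366 mg/L.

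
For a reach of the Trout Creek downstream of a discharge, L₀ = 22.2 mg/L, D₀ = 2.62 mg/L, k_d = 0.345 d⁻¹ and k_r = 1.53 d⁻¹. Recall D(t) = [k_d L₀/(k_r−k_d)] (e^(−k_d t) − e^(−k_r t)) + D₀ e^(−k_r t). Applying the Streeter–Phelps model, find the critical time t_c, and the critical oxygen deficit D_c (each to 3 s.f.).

t_c = [1/(k_r−k_d)] ln[(k_r/k_d)(1 − D₀(k_r−k_d)/(k_d L₀))]
= [1/(1.53−0.345)] ln[(1.53/0.345)(1 − 2.62×1.185/(0.345×22.2))]
= (1/1.185) ln[4.435 × 0.5946] = 0.8439 × ln(2.637) = 0.8439 × 0.9697 = 0.8183 d.
L(t_c) = L₀ e^(−k_d t_c) = 22.2 × 0.7540 = 16.74 mg/L, and at the critical point k_r D_c = k_d L, so D_c = (0.345/1.53) × 16.74 = 3.775 mg/L.

t_c ≈ 0.818 d; D_c ≈ 3.77 mg/L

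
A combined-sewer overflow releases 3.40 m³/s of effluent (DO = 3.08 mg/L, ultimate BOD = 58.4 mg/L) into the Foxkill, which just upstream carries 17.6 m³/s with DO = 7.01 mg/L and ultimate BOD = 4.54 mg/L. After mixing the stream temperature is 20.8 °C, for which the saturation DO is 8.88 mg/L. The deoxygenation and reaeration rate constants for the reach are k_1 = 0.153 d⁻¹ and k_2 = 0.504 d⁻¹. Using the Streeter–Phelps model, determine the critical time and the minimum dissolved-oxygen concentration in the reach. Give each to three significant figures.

t_c ≈ 1.78 d; minimum DO ≈ 5.81 mg/L

Mixed DO = (17.6×7.01 + 3.40×3.08)/(17.6+3.40) = 133.8/21.00 = 6.374 mg/L.
Mixed L₀ = (17.6×4.54 + 3.40×58.4)/(21.00) = 278.5/21.00 = 13.26 mg/L.
Initial deficit D₀ = C_s − DO₀ = 8.88 − 6.374 = 2.506 mg/L.
t_c = (1/0.3510) ln[(0.504/0.153)(1 − 2.506×0.3510/(0.153×13.26))] = 2.849 × ln(1.866) = 1.777 d.
D_c = (0.153/0.504) × 13.26 × e^(−0.153×1.777) = 0.3036 × 13.26 × 0.7620 = 3.067 mg/L.
Minimum DO = 8.88 − 3.067 = 5.813 mg/L.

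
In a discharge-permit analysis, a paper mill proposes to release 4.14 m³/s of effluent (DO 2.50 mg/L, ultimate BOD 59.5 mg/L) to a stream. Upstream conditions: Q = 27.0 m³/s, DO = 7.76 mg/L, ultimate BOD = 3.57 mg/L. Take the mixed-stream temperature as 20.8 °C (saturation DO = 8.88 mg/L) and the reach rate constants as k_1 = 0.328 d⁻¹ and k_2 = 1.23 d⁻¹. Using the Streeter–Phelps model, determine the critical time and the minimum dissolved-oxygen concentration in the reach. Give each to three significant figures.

Mixed DO = (27.0×7.76 + 4.14×2.50)/(27.0+4.14) = 219.9/31.14 = 7.061 mg/L.
Mixed L₀ = (27.0×3.57 + 4.14×59.5)/(31.14) = 342.7/31.14 = 11.01 mg/L.
Initial deficit D₀ = C_s − DO₀ = 8.88 − 7.061 = 1.819 mg/L.
t_c = (1/0.9020) ln[(1.23/0.328)(1 − 1.819×0.9020/(0.328×11.01))] = 1.109 × ln(2.045) = 0.7933 d.
D_c = (0.328/1.23) × 11.01 × e^(−0.328×0.7933) = 0.2667 × 11.01 × 0.7709 = 2.262 mg/L.
Minimum DO = 8.88 − 2.262 = 6.618 mg/L.

t_c ≈ 0.793 d; minimum DO ≈ 6.62 mg/L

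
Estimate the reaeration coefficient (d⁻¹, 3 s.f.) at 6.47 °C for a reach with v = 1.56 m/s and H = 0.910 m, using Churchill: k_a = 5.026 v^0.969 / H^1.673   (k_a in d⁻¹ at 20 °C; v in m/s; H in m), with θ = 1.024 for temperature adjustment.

k_a ≈ 6.57 d⁻¹

k_a(20) = 5.026 × 1.56^0.969 / 0.910^1.673 = 5.026 × 1.539 / 0.8540 = 9.055 d⁻¹.
k_a(6.47) = 9.055 × 1.024^(6.47−20) = 9.055 × 0.7255 = 6.569 d⁻¹.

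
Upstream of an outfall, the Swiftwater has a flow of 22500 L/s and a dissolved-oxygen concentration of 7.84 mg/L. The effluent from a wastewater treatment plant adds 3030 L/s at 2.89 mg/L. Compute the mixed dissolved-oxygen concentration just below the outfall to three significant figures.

7.25 mg/L

Flow-weighted mixing: C = (Q_r C_r + Q_w C_w)/(Q_r + Q_w)
= (22500×7.84 + 3030×2.89)/(22500 + 3030) = 185200/25530 = 7.253 mg/L.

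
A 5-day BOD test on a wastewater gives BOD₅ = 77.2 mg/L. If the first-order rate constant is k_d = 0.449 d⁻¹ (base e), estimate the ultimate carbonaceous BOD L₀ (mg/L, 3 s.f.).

BOD₅ = L₀(1 − e^(−5k_d)) ⇒ L₀ = BOD₅ / (1 − e^(−5×0.449))
= 77.2 / (1 − 0.1059) = 77.2 / 0.8941 = 86.35 mg/L.

L₀ ≈ 86.3 mg/L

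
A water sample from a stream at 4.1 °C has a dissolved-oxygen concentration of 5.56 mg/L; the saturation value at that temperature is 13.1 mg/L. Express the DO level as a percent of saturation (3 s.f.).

42.4 % saturation

% saturation = C/C_s × 100 = 5.56/13.1 × 100 = 42.4 %.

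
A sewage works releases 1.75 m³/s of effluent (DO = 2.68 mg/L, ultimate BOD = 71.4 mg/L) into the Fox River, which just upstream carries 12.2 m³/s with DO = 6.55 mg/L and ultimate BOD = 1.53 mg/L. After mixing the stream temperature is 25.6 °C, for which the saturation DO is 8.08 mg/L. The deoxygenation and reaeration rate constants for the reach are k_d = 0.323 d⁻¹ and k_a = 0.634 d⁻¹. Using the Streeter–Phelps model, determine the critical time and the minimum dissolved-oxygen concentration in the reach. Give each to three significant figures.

t_c ≈ 1.50 d; minimum DO ≈ 4.85 mg/L

Mixed DO = (12.2×6.55 + 1.75×2.68)/(12.2+1.75) = 84.60/13.95 = 6.065 mg/L.
Mixed L₀ = (12.2×1.53 + 1.75×71.4)/(13.95) = 143.6/13.95 = 10.30 mg/L.
Initial deficit D₀ = C_s − DO₀ = 8.08 − 6.065 = 2.015 mg/L.
t_c = (1/0.3110) ln[(0.634/0.323)(1 − 2.015×0.3110/(0.323×10.30))] = 3.215 × ln(1.593) = 1.497 d.
D_c = (0.323/0.634) × 10.30 × e^(−0.323×1.497) = 0.5095 × 10.30 × 0.6166 = 3.234 mg/L.
Minimum DO = 8.08 − 3.234 = 4.846 mg/L.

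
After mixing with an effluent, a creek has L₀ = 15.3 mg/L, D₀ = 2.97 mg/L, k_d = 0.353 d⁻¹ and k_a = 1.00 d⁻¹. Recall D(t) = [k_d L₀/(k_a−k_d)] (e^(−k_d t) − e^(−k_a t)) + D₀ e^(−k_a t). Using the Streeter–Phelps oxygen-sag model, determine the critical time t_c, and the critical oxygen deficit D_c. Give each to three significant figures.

At the critical point dD/dt = 0, so k_d L₀ e^(−k_d t) = k_a D. Substituting D(t) from the Streeter–Phelps equation and solving for t gives
t_c = ln[(k_a/k_d)(1 − D₀(k_a−k_d)/(k_d L₀))] / (k_a−k_d).
Here k_a−k_d = 0.6470 d⁻¹ and 1 − D₀(k_a−k_d)/(k_d L₀) = 1 − 2.97×0.6470/(0.353×15.3) = 0.6442, so
t_c = ln(2.833 × 0.6442) / 0.6470 = 0.6016 / 0.6470 = 0.9298 d.
L(t_c) = L₀ e^(−k_d t_c) = 15.3 × 0.7202 = 11.02 mg/L, and at the critical point k_a D_c = k_d L, so D_c = (0.353/1.00) × 11.02 = 3.890 mg/L.

t_c ≈ 0.930 d; D_c ≈ 3.89 mg/L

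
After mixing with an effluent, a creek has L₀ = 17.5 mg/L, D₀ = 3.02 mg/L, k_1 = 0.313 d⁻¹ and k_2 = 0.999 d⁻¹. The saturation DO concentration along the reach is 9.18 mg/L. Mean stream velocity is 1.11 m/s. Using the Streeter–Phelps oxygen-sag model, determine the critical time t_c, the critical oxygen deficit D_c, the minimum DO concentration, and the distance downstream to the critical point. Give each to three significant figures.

t_c ≈ 0.999 d; D_c ≈ 4.01 mg/L; min DO ≈ 5.17 mg/L; x_c ≈ 95.8 km

With k_2/k_1 = 3.192 and 1 − D₀(k_2−k_1)/(k_1 L₀) = 0.6218,
t_c = ln(3.192 × 0.6218) / (0.999 − 0.313) = ln(1.985) / 0.6860 = 0.6854/0.6860 = 0.9991 d.
D_c = (k_1/k_2) L₀ e^(−k_1 t_c) = (0.313/0.999) × 17.5 × e^(−0.313×0.9991) = 0.3133 × 17.5 × 0.7315 = 4.011 mg/L.
Minimum DO = C_s − D_c = 9.18 − 4.011 = 5.169 mg/L.
x_c = v t_c = 1.11 m/s × 0.9991 d × 86400 s/d = 95820 m ≈ 95.8 km.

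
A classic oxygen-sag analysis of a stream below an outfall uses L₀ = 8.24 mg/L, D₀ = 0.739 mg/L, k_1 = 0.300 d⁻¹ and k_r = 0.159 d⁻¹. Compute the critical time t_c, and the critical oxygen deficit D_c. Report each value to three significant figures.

At the critical point dD/dt = 0, so k_1 L₀ e^(−k_1 t) = k_r D. Substituting D(t) from the Streeter–Phelps equation and solving for t gives
t_c = ln[(k_r/k_1)(1 − D₀(k_r−k_1)/(k_1 L₀))] / (k_r−k_1).
Here k_r−k_1 = -0.1410 d⁻¹ and 1 − D₀(k_r−k_1)/(k_1 L₀) = 1 − 0.739×-0.1410/(0.300×8.24) = 1.042, so
t_c = ln(0.5300 × 1.042) / -0.1410 = -0.5936 / -0.1410 = 4.210 d.
D_c = (k_1/k_r) L₀ e^(−k_1 t_c) = (0.300/0.159) × 8.24 × e^(−0.300×4.210) = 1.887 × 8.24 × 0.2828 = 4.397 mg/L.

t_c ≈ 4.21 d; D_c ≈ 4.40 mg/L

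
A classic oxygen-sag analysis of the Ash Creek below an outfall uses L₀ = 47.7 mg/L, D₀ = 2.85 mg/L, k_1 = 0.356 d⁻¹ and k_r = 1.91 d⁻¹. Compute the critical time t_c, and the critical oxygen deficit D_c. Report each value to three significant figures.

t_c ≈ 0.887 d; D_c ≈ 6.48 mg/L

At the critical point dD/dt = 0, so k_1 L₀ e^(−k_1 t) = k_r D. Substituting D(t) from the Streeter–Phelps equation and solving for t gives
t_c = ln[(k_r/k_1)(1 − D₀(k_r−k_1)/(k_1 L₀))] / (k_r−k_1).
Here k_r−k_1 = 1.554 d⁻¹ and 1 − D₀(k_r−k_1)/(k_1 L₀) = 1 − 2.85×1.554/(0.356×47.7) = 0.7392, so
t_c = ln(5.365 × 0.7392) / 1.554 = 1.378 / 1.554 = 0.8866 d.
D_c = (k_1/k_r) L₀ e^(−k_1 t_c) = (0.356/1.91) × 47.7 × e^(−0.356×0.8866) = 0.1864 × 47.7 × 0.7293 = 6.484 mg/L.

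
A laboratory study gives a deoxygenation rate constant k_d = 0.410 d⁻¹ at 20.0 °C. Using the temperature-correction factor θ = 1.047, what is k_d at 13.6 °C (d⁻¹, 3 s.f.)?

k_d ≈ 0.306 d⁻¹

k_d(T₂) = k_d(T₁) · θ^(T₂−T₁) = 0.410 × 1.047^(13.6−20.0)
= 0.410 × 1.047^-6.40 = 0.410 × 0.7453 = 0.3056 d⁻¹.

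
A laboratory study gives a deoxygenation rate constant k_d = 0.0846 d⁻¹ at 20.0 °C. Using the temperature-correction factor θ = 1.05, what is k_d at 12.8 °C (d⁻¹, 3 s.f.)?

k_d ≈ 0.0595 d⁻¹

k_d(T₂) = k_d(T₁) · θ^(T₂−T₁) = 0.0846 × 1.05^(12.8−20.0)
= 0.0846 × 1.05^-7.20 = 0.0846 × 0.7038 = 0.05954 d⁻¹.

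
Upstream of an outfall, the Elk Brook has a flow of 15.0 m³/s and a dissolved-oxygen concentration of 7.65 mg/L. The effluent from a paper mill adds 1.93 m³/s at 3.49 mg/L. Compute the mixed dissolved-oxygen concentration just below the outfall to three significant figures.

7.18 mg/L

Flow-weighted mixing: C = (Q_r C_r + Q_w C_w)/(Q_r + Q_w)
= (15.0×7.65 + 1.93×3.49)/(15.0 + 1.93) = 121.5/16.93 = 7.176 mg/L.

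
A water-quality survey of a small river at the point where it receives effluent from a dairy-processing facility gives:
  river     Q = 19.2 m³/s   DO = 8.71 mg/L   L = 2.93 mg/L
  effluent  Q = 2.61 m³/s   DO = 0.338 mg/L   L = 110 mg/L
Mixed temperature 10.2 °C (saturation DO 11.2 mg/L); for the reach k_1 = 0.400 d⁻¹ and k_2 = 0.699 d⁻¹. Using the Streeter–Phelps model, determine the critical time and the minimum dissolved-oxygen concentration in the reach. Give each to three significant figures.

t_c ≈ 1.26 d; minimum DO ≈ 5.76 mg/L

Mixed DO = (19.2×8.71 + 2.61×0.338)/(19.2+2.61) = 168.1/21.81 = 7.708 mg/L.
Mixed L₀ = (19.2×2.93 + 2.61×110)/(21.81) = 343.4/21.81 = 15.74 mg/L.
Initial deficit D₀ = C_s − DO₀ = 11.2 − 7.708 = 3.492 mg/L.
t_c = (1/0.2990) ln[(0.699/0.400)(1 − 3.492×0.2990/(0.400×15.74))] = 3.344 × ln(1.458) = 1.261 d.
D_c = (0.400/0.699) × 15.74 × e^(−0.400×1.261) = 0.5722 × 15.74 × 0.6040 = 5.441 mg/L.
Minimum DO = 11.2 − 5.441 = 5.759 mg/L.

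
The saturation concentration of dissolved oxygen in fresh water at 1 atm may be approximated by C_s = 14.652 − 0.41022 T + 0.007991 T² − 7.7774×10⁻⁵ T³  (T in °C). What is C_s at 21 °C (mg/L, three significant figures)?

C_s = 14.652 − 0.41022×21 + 0.007991×21² − 7.7774×10⁻⁵×21³ = 8.841 mg/L.

C_s ≈ 8.84 mg/L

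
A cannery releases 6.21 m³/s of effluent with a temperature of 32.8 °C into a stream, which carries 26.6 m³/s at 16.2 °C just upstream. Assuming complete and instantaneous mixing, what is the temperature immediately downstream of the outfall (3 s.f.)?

Flow-weighted mixing: C = (Q_r C_r + Q_w C_w)/(Q_r + Q_w)
= (26.6×16.2 + 6.21×32.8)/(26.6 + 6.21) = 634.6/32.81 = 19.34 °C.

19.3 °C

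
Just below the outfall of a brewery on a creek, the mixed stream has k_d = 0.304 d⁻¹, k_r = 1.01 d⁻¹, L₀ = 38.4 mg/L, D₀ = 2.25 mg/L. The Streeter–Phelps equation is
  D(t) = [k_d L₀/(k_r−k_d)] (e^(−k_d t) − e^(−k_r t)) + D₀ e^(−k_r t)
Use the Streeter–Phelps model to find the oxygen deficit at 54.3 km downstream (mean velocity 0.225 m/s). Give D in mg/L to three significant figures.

Travel time t = x/v = 54.3 km / (0.225 m/s) = 54300 m / 0.225 m/s = 241300 s = 2.793 d.
k_d L₀/(k_r−k_d) = 0.304×38.4/(1.01−0.304) = 11.67/0.7060 = 16.53 mg/L.
e^(−k_d t) = e^(−0.304×2.793) = 0.4278; e^(−k_r t) = e^(−1.01×2.793) = 0.05954.
D = 16.53 × (0.4278 − 0.05954) + 2.25 × 0.05954 = 6.089 + 0.1340 = 6.223 mg/L.

D ≈ 6.22 mg/L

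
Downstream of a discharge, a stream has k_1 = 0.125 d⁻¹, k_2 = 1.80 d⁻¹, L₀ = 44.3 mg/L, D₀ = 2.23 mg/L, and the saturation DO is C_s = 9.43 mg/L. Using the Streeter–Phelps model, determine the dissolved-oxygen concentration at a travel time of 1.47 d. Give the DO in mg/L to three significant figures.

k_1 L₀/(k_2−k_1) = 0.125×44.3/(1.80−0.125) = 5.537/1.675 = 3.306 mg/L.
e^(−k_1 t) = e^(−0.125×1.470) = 0.8321; e^(−k_2 t) = e^(−1.80×1.470) = 0.07093.
D = 3.306 × (0.8321 − 0.07093) + 2.23 × 0.07093 = 2.517 + 0.1582 = 2.675 mg/L.
DO = C_s − D = 9.43 − 2.675 = 6.755 mg/L.

DO ≈ 6.76 mg/L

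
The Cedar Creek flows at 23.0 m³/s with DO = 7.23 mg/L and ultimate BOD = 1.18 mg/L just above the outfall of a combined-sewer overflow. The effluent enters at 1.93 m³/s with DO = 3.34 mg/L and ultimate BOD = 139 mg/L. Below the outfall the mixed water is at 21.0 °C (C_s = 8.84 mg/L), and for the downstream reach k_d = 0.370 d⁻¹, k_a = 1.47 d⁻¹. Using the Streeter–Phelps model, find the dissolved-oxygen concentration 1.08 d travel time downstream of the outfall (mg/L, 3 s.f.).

DO ≈ 6.59 mg/L

Mixed DO = (23.0×7.23 + 1.93×3.34)/(23.0+1.93) = 172.7/24.93 = 6.929 mg/L.
Mixed L₀ = (23.0×1.18 + 1.93×139)/(24.93) = 295.4/24.93 = 11.85 mg/L.
Initial deficit D₀ = C_s − DO₀ = 8.84 − 6.929 = 1.911 mg/L.
D(1.08) = [0.370×11.85/(1.47−0.370)](e^(−0.370×1.08) − e^(−1.47×1.08)) + 1.911 e^(−1.47×1.08)
= 3.986 × (0.6706 − 0.2044) + 1.911 × 0.2044 = 2.249 mg/L.
DO = 8.84 − 2.249 = 6.591 mg/L.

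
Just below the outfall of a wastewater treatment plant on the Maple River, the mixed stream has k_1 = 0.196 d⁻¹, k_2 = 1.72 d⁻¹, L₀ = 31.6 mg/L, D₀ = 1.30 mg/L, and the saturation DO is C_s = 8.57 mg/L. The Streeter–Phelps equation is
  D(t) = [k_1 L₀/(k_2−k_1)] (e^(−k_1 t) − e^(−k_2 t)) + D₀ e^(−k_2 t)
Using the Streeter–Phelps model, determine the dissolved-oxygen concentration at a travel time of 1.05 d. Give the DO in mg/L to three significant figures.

k_1 L₀/(k_2−k_1) = 0.196×31.6/(1.72−0.196) = 6.194/1.524 = 4.064 mg/L.
e^(−k_1 t) = e^(−0.196×1.050) = 0.8140; e^(−k_2 t) = e^(−1.72×1.050) = 0.1643.
D = 4.064 × (0.8140 − 0.1643) + 1.30 × 0.1643 = 2.640 + 0.2136 = 2.854 mg/L.
DO = C_s − D = 8.57 − 2.854 = 5.716 mg/L.

DO ≈ 5.72 mg/L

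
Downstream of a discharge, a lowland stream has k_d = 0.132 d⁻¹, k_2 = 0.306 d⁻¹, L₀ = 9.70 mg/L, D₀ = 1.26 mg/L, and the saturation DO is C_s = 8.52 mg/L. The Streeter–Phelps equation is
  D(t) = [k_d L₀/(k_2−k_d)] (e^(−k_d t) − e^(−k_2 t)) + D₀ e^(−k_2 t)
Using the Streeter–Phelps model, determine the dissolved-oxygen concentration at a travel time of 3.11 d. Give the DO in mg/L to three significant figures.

k_d L₀/(k_2−k_d) = 0.132×9.70/(0.306−0.132) = 1.280/0.1740 = 7.359 mg/L.
e^(−k_d t) = e^(−0.132×3.110) = 0.6633; e^(−k_2 t) = e^(−0.306×3.110) = 0.3861.
D = 7.359 × (0.6633 − 0.3861) + 1.26 × 0.3861 = 2.040 + 0.4865 = 2.526 mg/L.
DO = C_s − D = 8.52 − 2.526 = 5.994 mg/L.

DO ≈ 5.99 mg/L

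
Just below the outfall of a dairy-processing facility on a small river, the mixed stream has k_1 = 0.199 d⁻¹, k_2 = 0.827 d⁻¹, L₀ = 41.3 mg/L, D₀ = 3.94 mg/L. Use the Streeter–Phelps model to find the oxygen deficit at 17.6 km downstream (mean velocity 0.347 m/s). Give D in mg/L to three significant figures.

D ≈ 6.02 mg/L

Travel time t = x/v = 17.6 km / (0.347 m/s) = 17600 m / 0.347 m/s = 50720 s = 0.5870 d.
k_1 L₀/(k_2−k_1) = 0.199×41.3/(0.827−0.199) = 8.219/0.6280 = 13.09 mg/L.
e^(−k_1 t) = e^(−0.199×0.5870) = 0.8897; e^(−k_2 t) = e^(−0.827×0.5870) = 0.6154.
D = 13.09 × (0.8897 − 0.6154) + 3.94 × 0.6154 = 3.590 + 2.425 = 6.015 mg/L.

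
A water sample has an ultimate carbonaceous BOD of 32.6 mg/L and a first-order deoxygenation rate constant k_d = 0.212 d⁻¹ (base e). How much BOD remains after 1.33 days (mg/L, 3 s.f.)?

L ≈ 24.6 mg/L

L_t = L₀ e^(−k_d t) = 32.6 × e^(−0.212×1.33) = 32.6 × 0.7543 = 24.59 mg/L.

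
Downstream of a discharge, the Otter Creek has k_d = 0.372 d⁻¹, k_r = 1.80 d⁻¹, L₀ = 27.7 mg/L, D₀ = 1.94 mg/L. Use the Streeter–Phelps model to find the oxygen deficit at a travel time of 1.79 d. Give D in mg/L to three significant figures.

D ≈ 3.50 mg/L

k_d L₀/(k_r−k_d) = 0.372×27.7/(1.80−0.372) = 10.30/1.428 = 7.216 mg/L.
e^(−k_d t) = e^(−0.372×1.790) = 0.5138; e^(−k_r t) = e^(−1.80×1.790) = 0.03988.
D = 7.216 × (0.5138 − 0.03988) + 1.94 × 0.03988 = 3.420 + 0.07736 = 3.497 mg/L.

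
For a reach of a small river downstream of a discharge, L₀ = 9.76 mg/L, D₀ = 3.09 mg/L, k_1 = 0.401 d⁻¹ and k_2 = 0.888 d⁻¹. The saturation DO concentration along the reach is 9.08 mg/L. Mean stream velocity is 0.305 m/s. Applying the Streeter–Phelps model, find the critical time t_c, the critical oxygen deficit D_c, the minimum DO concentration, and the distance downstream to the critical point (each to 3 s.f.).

t_c ≈ 0.636 d; D_c ≈ 3.42 mg/L; min DO ≈ 5.66 mg/L; x_c ≈ 16.8 km

With k_2/k_1 = 2.214 and 1 − D₀(k_2−k_1)/(k_1 L₀) = 0.6155,
t_c = ln(2.214 × 0.6155) / (0.888 − 0.401) = ln(1.363) / 0.4870 = 0.3097/0.4870 = 0.6359 d.
L(t_c) = L₀ e^(−k_1 t_c) = 9.76 × 0.7749 = 7.563 mg/L, and at the critical point k_2 D_c = k_1 L, so D_c = (0.401/0.888) × 7.563 = 3.415 mg/L.
Minimum DO = C_s − D_c = 9.08 − 3.415 = 5.665 mg/L.
x_c = v t_c = 0.305 m/s × 0.6359 d × 86400 s/d = 16760 m ≈ 16.8 km.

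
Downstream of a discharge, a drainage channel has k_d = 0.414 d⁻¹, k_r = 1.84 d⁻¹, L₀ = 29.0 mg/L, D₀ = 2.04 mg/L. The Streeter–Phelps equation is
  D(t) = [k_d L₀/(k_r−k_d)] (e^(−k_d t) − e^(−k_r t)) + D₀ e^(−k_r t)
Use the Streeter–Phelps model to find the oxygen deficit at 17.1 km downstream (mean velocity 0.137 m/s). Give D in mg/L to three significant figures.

Travel time t = x/v = 17.1 km / (0.137 m/s) = 17100 m / 0.137 m/s = 124800 s = 1.445 d.
k_d L₀/(k_r−k_d) = 0.414×29.0/(1.84−0.414) = 12.01/1.426 = 8.419 mg/L.
e^(−k_d t) = e^(−0.414×1.445) = 0.5499; e^(−k_r t) = e^(−1.84×1.445) = 0.07008.
D = 8.419 × (0.5499 − 0.07008) + 2.04 × 0.07008 = 4.039 + 0.1430 = 4.182 mg/L.

D ≈ 4.18 mg/L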